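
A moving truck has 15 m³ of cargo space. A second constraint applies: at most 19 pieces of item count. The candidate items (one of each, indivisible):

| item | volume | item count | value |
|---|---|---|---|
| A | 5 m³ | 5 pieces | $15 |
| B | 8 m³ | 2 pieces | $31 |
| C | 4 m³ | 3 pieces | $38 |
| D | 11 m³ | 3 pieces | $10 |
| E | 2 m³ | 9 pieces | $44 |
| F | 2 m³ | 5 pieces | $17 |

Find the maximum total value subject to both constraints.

$113

Feasible sets respecting both limits:
- B+C+E: volume 14, item count 14, value 113
- C+E+F: volume 8, item count 17, value 99
- A+C+E: volume 11, item count 17, value 97
- B+E+F: volume 12, item count 16, value 92
Best: $113.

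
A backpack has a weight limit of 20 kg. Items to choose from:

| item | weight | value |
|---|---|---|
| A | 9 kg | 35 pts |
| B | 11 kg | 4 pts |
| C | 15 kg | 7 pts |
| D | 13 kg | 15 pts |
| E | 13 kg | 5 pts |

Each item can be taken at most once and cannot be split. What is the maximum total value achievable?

39 pts

Check high-value combinations within 20 kg:
- A+B: weight 9+11=20, value 35+4=39
- A: weight 9, value 35
- D: weight 13, value 15
- C: weight 15, value 7
- E: weight 13, value 5
Best: 39 pts.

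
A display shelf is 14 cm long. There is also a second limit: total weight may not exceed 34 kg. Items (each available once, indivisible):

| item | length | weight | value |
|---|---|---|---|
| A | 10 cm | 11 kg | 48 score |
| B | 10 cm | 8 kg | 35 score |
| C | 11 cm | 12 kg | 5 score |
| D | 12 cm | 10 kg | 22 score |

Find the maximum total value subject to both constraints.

48 score

Feasible sets respecting both limits:
- A: length 10, weight 11, value 48
- B: length 10, weight 8, value 35
- D: length 12, weight 10, value 22
- C: length 11, weight 12, value 5
Best: 48 score.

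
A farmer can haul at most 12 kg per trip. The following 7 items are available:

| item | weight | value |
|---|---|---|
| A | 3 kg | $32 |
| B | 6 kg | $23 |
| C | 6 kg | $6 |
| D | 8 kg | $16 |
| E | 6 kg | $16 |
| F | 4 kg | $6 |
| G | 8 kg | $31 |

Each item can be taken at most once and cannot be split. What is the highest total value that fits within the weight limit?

Check high-value combinations within 12 kg:
- A+G: weight 3+8=11, value 32+31=63
- A+B: weight 3+6=9, value 32+23=55
- A+E: weight 3+6=9, value 32+16=48
- A+D: weight 3+8=11, value 32+16=48
Best: $63.

$63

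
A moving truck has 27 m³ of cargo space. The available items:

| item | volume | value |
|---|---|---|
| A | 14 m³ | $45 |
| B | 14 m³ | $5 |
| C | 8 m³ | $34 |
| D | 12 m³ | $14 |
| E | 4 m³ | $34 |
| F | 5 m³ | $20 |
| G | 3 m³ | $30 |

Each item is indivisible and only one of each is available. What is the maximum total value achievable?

$129

Check high-value combinations within 27 m³:
- A+E+F+G: volume 14+4+5+3=26, value 45+34+20+30=129
- C+E+F+G: volume 8+4+5+3=20, value 34+34+20+30=118
- A+C+E: volume 14+8+4=26, value 45+34+34=113
- C+D+E+G: volume 8+12+4+3=27, value 34+14+34+30=112
Best: $129.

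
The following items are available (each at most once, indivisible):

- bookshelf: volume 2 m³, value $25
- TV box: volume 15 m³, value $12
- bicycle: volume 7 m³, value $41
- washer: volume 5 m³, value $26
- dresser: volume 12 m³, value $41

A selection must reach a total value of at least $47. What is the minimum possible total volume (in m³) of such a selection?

Subsets with value ≥ 47, sorted by total volume:
- bookshelf+washer: volume 7, value 51
- bookshelf+bicycle: volume 9, value 66
Minimum volume: 7 m³.

7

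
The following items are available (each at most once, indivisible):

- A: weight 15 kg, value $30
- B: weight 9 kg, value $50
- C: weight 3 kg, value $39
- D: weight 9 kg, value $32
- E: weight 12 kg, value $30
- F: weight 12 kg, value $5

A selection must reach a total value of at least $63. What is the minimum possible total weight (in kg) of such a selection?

12

Subsets with value ≥ 63, sorted by total weight:
- B+C: weight 12, value 89
- C+D: weight 12, value 71
- C+E: weight 15, value 69
Minimum weight: 12 kg.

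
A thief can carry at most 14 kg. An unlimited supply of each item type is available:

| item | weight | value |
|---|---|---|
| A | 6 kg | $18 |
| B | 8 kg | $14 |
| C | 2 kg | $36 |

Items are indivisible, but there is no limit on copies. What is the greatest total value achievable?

Best value-per-unit is C at 36/2, and filling with it alone uses weight 7×2=14. No mix of the others beats 7×36 = 252.

$252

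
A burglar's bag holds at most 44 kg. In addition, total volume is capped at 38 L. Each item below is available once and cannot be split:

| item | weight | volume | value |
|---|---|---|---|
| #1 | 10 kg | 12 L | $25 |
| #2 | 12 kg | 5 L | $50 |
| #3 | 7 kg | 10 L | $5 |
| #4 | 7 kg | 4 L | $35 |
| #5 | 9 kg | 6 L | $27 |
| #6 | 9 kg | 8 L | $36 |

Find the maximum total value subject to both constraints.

$153

Feasible sets respecting both limits:
- #2+#3+#4+#5+#6: weight 44, volume 33, value 153
- #2+#4+#5+#6: weight 37, volume 23, value 148
- #1+#2+#4+#6: weight 38, volume 29, value 146
Best: $153.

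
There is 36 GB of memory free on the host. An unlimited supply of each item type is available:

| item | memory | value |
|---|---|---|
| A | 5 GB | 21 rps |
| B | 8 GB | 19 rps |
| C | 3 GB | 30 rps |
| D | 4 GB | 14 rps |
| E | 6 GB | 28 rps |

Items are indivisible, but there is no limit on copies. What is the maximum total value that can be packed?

360 rps

Best value-per-unit is C at 30/3, and filling with it alone uses memory 12×3=36. No mix of the others beats 12×30 = 360.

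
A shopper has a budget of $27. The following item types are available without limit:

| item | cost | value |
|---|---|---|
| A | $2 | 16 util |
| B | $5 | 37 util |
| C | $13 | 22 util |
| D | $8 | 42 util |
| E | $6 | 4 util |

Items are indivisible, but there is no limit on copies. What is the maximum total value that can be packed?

213 util

Best value-per-unit is A at 16/2; filling with it alone gives 13×16 = 208.
Optimal mix: 11×A + 1×B → cost 27, value 213.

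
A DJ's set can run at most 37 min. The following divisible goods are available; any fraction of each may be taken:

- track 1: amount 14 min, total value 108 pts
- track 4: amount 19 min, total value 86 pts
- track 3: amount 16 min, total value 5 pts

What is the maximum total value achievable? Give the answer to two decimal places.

Take in order of value per unit:
- track 1 (108/14 per unit): all 14 → value 108, running total 108.00
- track 4 (86/19 per unit): all 19 → value 86, running total 194.00
- track 3 (5/16 per unit): 4 of 16 → value 4×5/16 = 1.2500, running total 195.25
Total 195.25.

195.25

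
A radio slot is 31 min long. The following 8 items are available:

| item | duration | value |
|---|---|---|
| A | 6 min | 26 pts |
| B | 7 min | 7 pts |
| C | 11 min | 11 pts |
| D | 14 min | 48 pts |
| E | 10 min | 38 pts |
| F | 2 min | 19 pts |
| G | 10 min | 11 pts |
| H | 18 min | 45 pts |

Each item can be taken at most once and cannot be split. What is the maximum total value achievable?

112 pts

Check high-value combinations within 31 min:
- A+D+E: duration 6+14+10=30, value 26+48+38=112
- D+E+F: duration 14+10+2=26, value 48+38+19=105
- E+F+H: duration 10+2+18=30, value 38+19+45=102
Best: 112 pts.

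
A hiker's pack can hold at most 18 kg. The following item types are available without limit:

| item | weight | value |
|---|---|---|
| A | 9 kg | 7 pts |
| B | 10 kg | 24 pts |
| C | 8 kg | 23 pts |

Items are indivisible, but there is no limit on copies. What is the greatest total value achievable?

Best value-per-unit is C at 23/8; filling with it alone gives 2×23 = 46.
Optimal mix: 1×B + 1×C → weight 18, value 47.

47 pts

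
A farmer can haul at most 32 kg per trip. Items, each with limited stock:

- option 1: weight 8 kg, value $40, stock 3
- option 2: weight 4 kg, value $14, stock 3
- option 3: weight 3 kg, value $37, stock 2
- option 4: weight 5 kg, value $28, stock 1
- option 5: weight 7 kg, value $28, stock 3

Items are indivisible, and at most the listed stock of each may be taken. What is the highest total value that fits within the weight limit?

Best selections within weight 32 and stock limits:
- 2×option 1 + 1×option 2 + 2×option 3 + 1×option 4: weight 31, value 196
- 3×option 1 + 2×option 3: weight 30, value 194
- 2×option 3 + 1×option 4 + 3×option 5: weight 32, value 186
- 3×option 1 + 1×option 3 + 1×option 4: weight 32, value 185
Best: $196.

$196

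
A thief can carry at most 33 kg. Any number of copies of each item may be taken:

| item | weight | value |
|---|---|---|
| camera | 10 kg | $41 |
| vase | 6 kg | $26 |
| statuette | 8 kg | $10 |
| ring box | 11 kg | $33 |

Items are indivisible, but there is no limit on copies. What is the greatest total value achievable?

$134

Best value-per-unit is vase at 26/6; filling with it alone gives 5×26 = 130.
Optimal mix: 2×camera + 2×vase → weight 32, value 134.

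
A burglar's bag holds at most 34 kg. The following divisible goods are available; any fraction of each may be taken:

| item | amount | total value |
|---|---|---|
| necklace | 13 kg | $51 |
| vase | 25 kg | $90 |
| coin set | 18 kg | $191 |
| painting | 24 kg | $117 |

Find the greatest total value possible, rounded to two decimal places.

269.00

Take in order of value per unit:
- coin set (191/18 per unit): all 18 → value 191, running total 191.00
- painting (117/24 per unit): 16 of 24 → value 16×117/24 = 78.0000, running total 269.00
Total 269.00.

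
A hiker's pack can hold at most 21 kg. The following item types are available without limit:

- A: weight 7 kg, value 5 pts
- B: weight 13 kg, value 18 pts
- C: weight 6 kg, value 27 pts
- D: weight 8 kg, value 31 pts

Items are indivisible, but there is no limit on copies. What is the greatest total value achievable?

Best value-per-unit is C at 27/6; filling with it alone gives 3×27 = 81.
Optimal mix: 2×C + 1×D → weight 20, value 85.

85 pts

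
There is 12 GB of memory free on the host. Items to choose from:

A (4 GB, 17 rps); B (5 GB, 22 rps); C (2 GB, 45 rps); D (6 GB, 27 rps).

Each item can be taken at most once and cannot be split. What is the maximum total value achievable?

Check high-value combinations within 12 GB:
- A+C+D: memory 4+2+6=12, value 17+45+27=89
- A+B+C: memory 4+5+2=11, value 17+22+45=84
- C+D: memory 2+6=8, value 45+27=72
- B+C: memory 5+2=7, value 22+45=67
Best: 89 rps.

89 rps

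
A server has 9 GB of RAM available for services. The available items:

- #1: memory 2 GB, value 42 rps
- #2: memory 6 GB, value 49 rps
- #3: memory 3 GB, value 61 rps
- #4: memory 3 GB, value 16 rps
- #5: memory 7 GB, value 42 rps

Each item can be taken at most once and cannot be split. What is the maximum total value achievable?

119 rps

Check high-value combinations within 9 GB:
- #1+#3+#4: memory 2+3+3=8, value 42+61+16=119
- #2+#3: memory 6+3=9, value 49+61=110
- #1+#3: memory 2+3=5, value 42+61=103
- #1+#2: memory 2+6=8, value 42+49=91
Best: 119 rps.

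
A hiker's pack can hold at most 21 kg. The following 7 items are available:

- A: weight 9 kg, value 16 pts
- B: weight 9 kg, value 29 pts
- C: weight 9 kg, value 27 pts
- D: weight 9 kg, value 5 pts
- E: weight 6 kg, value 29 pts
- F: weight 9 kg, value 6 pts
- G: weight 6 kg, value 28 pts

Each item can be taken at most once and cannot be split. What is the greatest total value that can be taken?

86 pts

Check high-value combinations within 21 kg:
- B+E+G: weight 9+6+6=21, value 29+29+28=86
- C+E+G: weight 9+6+6=21, value 27+29+28=84
- A+E+G: weight 9+6+6=21, value 16+29+28=73
- E+F+G: weight 6+9+6=21, value 29+6+28=63
- D+E+G: weight 9+6+6=21, value 5+29+28=62
Best: 86 pts.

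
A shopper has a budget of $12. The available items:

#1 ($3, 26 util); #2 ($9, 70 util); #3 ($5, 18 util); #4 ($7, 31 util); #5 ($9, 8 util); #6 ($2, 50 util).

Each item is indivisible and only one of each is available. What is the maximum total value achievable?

Check high-value combinations within $12:
- #2+#6: cost 9+2=11, value 70+50=120
- #1+#4+#6: cost 3+7+2=12, value 26+31+50=107
- #1+#2: cost 3+9=12, value 26+70=96
- #1+#3+#6: cost 3+5+2=10, value 26+18+50=94
Best: 120 util.

120 util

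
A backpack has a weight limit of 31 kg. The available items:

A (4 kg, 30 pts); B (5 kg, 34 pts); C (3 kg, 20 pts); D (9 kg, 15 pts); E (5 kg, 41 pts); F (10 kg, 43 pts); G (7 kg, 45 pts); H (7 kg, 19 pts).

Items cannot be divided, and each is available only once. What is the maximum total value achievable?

Check high-value combinations within 31 kg:
- A+B+E+F+G: weight 4+5+5+10+7=31, value 30+34+41+43+45=193
- A+B+C+E+G+H: weight 4+5+3+5+7+7=31, value 30+34+20+41+45+19=189
- B+C+E+F+G: weight 5+3+5+10+7=30, value 34+20+41+43+45=183
- A+C+E+F+G: weight 4+3+5+10+7=29, value 30+20+41+43+45=179
Best: 193 pts.

193 pts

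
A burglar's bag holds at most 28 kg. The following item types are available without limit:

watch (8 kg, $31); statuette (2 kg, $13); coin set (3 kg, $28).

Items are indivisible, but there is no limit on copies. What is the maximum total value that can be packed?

Best value-per-unit is coin set at 28/3, and filling with it alone uses weight 9×3=27. No mix of the others beats 9×28 = 252.

$252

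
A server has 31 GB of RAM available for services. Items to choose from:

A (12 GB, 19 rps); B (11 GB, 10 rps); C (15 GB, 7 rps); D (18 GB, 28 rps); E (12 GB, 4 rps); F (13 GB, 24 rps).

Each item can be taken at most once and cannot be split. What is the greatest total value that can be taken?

52 rps

Check high-value combinations within 31 GB:
- D+F: memory 18+13=31, value 28+24=52
- A+D: memory 12+18=30, value 19+28=47
- A+F: memory 12+13=25, value 19+24=43
- B+D: memory 11+18=29, value 10+28=38
- B+F: memory 11+13=24, value 10+24=34
Best: 52 rps.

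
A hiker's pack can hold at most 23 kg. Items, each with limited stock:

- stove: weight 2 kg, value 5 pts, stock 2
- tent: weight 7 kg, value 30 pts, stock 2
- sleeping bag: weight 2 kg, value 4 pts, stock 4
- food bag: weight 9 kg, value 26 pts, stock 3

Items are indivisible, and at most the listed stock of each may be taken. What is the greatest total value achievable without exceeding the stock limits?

Top feasible selections:
- 2×tent + 1×food bag: weight 23, value 86
- 2×stove + 2×tent + 2×sleeping bag: weight 22, value 78
Best: 86 pts.

86 pts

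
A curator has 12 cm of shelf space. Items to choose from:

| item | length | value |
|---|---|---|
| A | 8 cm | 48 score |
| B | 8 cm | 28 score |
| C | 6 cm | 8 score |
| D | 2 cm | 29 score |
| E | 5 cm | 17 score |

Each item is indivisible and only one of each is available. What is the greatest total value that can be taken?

77 score

This is a 0/1 knapsack; check combinations near the capacity.
- A+D: length 8+2=10, value 48+29=77
- B+D: length 8+2=10, value 28+29=57
- A: length 8, value 48
Best: 77 score.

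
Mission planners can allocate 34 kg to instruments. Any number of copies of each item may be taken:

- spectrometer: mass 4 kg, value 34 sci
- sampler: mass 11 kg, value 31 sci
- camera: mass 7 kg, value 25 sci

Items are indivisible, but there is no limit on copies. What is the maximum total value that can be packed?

Best value-per-unit is spectrometer at 34/4, and filling with it alone uses mass 8×4=32. No mix of the others beats 8×34 = 272.

272 sci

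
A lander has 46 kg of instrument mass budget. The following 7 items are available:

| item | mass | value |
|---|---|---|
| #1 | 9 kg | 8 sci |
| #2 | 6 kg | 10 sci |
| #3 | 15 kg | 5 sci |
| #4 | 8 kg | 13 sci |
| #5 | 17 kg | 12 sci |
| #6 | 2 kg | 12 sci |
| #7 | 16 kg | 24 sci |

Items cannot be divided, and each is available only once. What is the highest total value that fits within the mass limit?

Check high-value combinations within 46 kg:
- #1+#2+#4+#6+#7: mass 9+6+8+2+16=41, value 8+10+13+12+24=67
- #4+#5+#6+#7: mass 8+17+2+16=43, value 13+12+12+24=61
- #2+#4+#6+#7: mass 6+8+2+16=32, value 10+13+12+24=59
- #2+#5+#6+#7: mass 6+17+2+16=41, value 10+12+12+24=58
- #1+#4+#6+#7: mass 9+8+2+16=35, value 8+13+12+24=57
Best: 67 sci.

67 sci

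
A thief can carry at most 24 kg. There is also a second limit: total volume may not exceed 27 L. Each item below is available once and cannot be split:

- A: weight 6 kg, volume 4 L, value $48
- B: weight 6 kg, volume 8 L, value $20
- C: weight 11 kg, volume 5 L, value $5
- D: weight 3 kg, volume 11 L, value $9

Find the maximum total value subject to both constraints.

Feasible sets respecting both limits:
- A+B+D: weight 15, volume 23, value 77
- A+B+C: weight 23, volume 17, value 73
- A+B: weight 12, volume 12, value 68
- A+C+D: weight 20, volume 20, value 62
Best: $77.

$77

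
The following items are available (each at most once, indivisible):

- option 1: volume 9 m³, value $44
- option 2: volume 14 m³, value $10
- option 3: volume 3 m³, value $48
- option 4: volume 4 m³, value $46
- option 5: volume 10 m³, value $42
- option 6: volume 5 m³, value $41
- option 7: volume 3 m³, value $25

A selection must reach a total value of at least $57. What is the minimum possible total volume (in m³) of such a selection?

Subsets with value ≥ 57, sorted by total volume:
- option 3+option 7: volume 6, value 73
- option 3+option 4: volume 7, value 94
Minimum volume: 6 m³.

6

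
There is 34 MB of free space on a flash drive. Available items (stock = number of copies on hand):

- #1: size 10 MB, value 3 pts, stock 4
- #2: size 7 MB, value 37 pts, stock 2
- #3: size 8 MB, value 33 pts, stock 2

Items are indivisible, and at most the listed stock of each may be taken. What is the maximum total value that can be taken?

140 pts

Top feasible selections:
- 2×#2 + 2×#3: size 30, value 140
- 1×#1 + 2×#2 + 1×#3: size 32, value 110
Best: 140 pts.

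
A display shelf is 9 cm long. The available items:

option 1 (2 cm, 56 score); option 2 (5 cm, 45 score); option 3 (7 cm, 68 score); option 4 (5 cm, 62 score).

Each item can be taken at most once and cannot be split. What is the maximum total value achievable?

124 score

Check high-value combinations within 9 cm:
- option 1+option 3: length 2+7=9, value 56+68=124
- option 1+option 4: length 2+5=7, value 56+62=118
- option 1+option 2: length 2+5=7, value 56+45=101
Best: 124 score.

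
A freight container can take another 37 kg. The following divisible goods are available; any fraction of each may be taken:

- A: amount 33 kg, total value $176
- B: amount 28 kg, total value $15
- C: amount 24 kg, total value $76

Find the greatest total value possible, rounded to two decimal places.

Take in order of value per unit:
- A (176/33 per unit): all 33 → value 176, running total 176.00
- C (76/24 per unit): 4 of 24 → value 4×76/24 = 12.6667, running total 188.67
Total 188.67.

188.67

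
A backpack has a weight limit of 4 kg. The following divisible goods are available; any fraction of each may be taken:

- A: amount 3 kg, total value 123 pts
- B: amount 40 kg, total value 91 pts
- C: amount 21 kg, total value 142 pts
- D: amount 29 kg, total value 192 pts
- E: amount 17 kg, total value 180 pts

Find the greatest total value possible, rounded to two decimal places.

Take in order of value per unit:
- A (123/3 per unit): all 3 → value 123, running total 123.00
- E (180/17 per unit): 1 of 17 → value 1×180/17 = 10.5882, running total 133.59
Total 133.59.

133.59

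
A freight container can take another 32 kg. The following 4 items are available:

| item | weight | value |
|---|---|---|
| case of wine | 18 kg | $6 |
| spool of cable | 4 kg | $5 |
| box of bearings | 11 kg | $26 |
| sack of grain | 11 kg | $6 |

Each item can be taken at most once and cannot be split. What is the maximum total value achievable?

Check high-value combinations within 32 kg:
- spool of cable+box of bearings+sack of grain: weight 4+11+11=26, value 5+26+6=37
- box of bearings+sack of grain: weight 11+11=22, value 26+6=32
- case of wine+box of bearings: weight 18+11=29, value 6+26=32
- spool of cable+box of bearings: weight 4+11=15, value 5+26=31
Best: $37.

$37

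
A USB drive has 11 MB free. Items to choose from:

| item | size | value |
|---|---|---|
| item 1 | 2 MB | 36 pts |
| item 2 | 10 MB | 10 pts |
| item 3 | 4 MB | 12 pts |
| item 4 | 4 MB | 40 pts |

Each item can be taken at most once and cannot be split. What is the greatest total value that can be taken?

Check high-value combinations within 11 MB:
- item 1+item 3+item 4: size 2+4+4=10, value 36+12+40=88
- item 1+item 4: size 2+4=6, value 36+40=76
- item 3+item 4: size 4+4=8, value 12+40=52
Best: 88 pts.

88 pts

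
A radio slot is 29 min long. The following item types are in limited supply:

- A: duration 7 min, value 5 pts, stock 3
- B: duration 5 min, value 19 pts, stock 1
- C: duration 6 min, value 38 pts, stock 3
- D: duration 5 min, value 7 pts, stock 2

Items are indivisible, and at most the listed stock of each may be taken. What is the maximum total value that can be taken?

140 pts

Best selections within duration 29 and stock limits:
- 1×B + 3×C + 1×D: duration 28, value 140
- 1×B + 3×C: duration 23, value 133
- 3×C + 2×D: duration 28, value 128
- 3×C + 1×D: duration 23, value 121
Best: 140 pts.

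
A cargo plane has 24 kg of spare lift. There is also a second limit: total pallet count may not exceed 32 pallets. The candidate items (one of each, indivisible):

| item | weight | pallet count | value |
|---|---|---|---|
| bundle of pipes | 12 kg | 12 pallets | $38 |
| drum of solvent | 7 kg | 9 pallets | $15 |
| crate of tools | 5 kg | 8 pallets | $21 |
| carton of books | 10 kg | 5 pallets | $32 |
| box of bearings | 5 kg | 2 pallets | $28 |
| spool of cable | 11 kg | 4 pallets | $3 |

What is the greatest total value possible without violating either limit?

Feasible sets respecting both limits:
- bundle of pipes+crate of tools+box of bearings: weight 22, pallet count 22, value 87
- bundle of pipes+drum of solvent+box of bearings: weight 24, pallet count 23, value 81
- crate of tools+carton of books+box of bearings: weight 20, pallet count 15, value 81
- drum of solvent+carton of books+box of bearings: weight 22, pallet count 16, value 75
Best: $87.

$87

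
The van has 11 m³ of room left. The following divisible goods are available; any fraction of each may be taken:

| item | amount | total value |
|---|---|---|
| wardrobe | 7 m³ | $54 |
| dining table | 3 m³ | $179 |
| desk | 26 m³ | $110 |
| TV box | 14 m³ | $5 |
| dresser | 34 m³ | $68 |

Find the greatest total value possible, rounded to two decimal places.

237.23

Take in order of value per unit:
- dining table (179/3 per unit): all 3 → value 179, running total 179.00
- wardrobe (54/7 per unit): all 7 → value 54, running total 233.00
- desk (110/26 per unit): 1 of 26 → value 1×110/26 = 4.2308, running total 237.23
Total 237.23.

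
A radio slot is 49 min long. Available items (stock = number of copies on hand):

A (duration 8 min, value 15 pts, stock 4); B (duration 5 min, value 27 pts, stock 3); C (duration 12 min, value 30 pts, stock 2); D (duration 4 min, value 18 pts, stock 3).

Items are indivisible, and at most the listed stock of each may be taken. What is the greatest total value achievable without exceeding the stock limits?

Best selections within duration 49 and stock limits:
- 1×A + 3×B + 1×C + 3×D: duration 47, value 180
- 3×B + 2×C + 2×D: duration 47, value 177
Best: 180 pts.

180 pts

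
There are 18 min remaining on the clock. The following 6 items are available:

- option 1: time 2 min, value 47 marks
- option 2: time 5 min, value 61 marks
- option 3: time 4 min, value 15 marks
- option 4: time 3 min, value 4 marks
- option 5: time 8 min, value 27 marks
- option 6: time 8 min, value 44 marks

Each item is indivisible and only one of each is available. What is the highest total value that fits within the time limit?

156 marks

This is a 0/1 knapsack; check combinations near the capacity.
- option 1+option 2+option 4+option 6: time 2+5+3+8=18, value 47+61+4+44=156
- option 1+option 2+option 6: time 2+5+8=15, value 47+61+44=152
- option 1+option 2+option 4+option 5: time 2+5+3+8=18, value 47+61+4+27=139
Best: 156 marks.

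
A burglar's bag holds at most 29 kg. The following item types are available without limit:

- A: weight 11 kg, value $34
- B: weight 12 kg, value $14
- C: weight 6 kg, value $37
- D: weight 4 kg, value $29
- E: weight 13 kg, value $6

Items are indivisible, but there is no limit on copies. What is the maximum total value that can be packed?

$203

Best value-per-unit is D at 29/4, and filling with it alone uses weight 7×4=28. No mix of the others beats 7×29 = 203.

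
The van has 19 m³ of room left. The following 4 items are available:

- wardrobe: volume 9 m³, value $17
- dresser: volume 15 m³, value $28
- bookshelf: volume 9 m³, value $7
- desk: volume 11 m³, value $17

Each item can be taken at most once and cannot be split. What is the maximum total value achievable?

Check high-value combinations within 19 m³:
- dresser: volume 15, value 28
- wardrobe+bookshelf: volume 9+9=18, value 17+7=24
- wardrobe: volume 9, value 17
Best: $28.

$28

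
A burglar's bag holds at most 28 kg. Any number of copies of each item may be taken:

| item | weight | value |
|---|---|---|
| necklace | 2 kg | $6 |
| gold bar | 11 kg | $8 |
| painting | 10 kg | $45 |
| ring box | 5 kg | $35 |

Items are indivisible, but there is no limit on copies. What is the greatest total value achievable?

Best value-per-unit is ring box at 35/5; filling with it alone gives 5×35 = 175.
Optimal mix: 1×necklace + 5×ring box → weight 27, value 181.

$181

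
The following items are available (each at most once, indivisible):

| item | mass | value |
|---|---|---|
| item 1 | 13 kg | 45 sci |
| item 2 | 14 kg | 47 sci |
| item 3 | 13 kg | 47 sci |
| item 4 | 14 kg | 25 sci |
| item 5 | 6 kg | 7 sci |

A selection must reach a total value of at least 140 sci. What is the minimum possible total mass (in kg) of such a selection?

Subsets with value ≥ 140, sorted by total mass:
- item 1+item 2+item 3+item 5: mass 46, value 146
- item 1+item 2+item 3+item 4: mass 54, value 164
- item 1+item 2+item 3+item 4+item 5: mass 60, value 171
Minimum mass: 46 kg.

46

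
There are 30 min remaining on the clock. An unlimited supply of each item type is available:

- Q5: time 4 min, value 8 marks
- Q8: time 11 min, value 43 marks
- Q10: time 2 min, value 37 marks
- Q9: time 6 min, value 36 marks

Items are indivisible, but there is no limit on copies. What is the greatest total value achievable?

555 marks

Best value-per-unit is Q10 at 37/2, and filling with it alone uses time 15×2=30. No mix of the others beats 15×37 = 555.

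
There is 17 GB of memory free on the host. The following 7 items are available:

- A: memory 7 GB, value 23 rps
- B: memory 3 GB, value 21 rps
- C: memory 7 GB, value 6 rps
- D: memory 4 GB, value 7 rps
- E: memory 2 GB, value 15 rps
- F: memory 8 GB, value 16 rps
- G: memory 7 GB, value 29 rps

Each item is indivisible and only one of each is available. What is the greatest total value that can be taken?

Check high-value combinations within 17 GB:
- A+B+G: memory 7+3+7=17, value 23+21+29=73
- B+D+E+G: memory 3+4+2+7=16, value 21+7+15+29=72
- A+E+G: memory 7+2+7=16, value 23+15+29=67
Best: 73 rps.

73 rps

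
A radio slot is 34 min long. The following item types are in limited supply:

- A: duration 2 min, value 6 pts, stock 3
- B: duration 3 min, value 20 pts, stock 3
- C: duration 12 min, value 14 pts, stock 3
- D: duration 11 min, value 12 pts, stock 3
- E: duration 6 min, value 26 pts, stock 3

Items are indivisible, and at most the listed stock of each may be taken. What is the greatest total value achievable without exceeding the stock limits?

Top feasible selections:
- 3×A + 3×B + 3×E: duration 33, value 156
- 2×A + 3×B + 3×E: duration 31, value 150
- 1×A + 3×B + 3×E: duration 29, value 144
Best: 156 pts.

156 pts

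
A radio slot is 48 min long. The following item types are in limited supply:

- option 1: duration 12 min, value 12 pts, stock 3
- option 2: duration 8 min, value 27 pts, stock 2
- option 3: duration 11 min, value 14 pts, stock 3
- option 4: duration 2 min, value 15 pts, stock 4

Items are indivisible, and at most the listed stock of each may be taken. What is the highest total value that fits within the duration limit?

Top feasible selections:
- 2×option 2 + 2×option 3 + 4×option 4: duration 46, value 142
- 1×option 1 + 2×option 2 + 1×option 3 + 4×option 4: duration 47, value 140
- 2×option 1 + 2×option 2 + 4×option 4: duration 48, value 138
- 2×option 2 + 1×option 3 + 4×option 4: duration 35, value 128
Best: 142 pts.

142 pts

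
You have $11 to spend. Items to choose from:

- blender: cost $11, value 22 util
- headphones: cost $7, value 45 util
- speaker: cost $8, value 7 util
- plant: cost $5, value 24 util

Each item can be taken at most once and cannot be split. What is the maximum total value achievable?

45 util

This is a 0/1 knapsack; check combinations near the capacity.
- headphones: cost 7, value 45
- plant: cost 5, value 24
- blender: cost 11, value 22
- speaker: cost 8, value 7
Best: 45 util.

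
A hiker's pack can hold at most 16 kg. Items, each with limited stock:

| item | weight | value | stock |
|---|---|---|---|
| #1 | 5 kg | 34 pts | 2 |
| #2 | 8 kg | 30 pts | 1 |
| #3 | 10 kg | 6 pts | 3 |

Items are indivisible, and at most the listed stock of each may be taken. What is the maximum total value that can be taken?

68 pts

Top feasible selections:
- 2×#1: weight 10, value 68
- 1×#1 + 1×#2: weight 13, value 64
- 1×#1 + 1×#3: weight 15, value 40
Best: 68 pts.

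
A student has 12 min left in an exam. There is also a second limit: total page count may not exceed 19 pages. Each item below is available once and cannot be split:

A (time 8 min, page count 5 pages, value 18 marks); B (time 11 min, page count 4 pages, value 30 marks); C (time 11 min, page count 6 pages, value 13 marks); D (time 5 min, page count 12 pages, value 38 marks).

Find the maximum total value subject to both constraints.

Feasible sets respecting both limits:
- D: time 5, page count 12, value 38
- B: time 11, page count 4, value 30
- A: time 8, page count 5, value 18
- C: time 11, page count 6, value 13
Best: 38 marks.

38 marks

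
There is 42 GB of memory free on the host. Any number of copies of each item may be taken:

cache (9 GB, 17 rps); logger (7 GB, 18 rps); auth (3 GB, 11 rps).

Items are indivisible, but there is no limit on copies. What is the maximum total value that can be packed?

154 rps

Best value-per-unit is auth at 11/3, and filling with it alone uses memory 14×3=42. No mix of the others beats 14×11 = 154.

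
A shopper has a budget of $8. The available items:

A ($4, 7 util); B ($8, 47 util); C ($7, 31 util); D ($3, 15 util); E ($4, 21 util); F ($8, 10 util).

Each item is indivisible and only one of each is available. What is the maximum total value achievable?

This is a 0/1 knapsack; check combinations near the capacity.
- B: cost 8, value 47
- D+E: cost 3+4=7, value 15+21=36
- C: cost 7, value 31
- A+E: cost 4+4=8, value 7+21=28
Best: 47 util.

47 util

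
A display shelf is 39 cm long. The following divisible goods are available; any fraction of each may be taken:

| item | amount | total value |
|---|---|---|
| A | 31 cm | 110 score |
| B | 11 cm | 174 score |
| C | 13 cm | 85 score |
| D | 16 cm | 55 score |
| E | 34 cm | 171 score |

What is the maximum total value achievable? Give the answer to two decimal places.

Take in order of value per unit:
- B (174/11 per unit): all 11 → value 174, running total 174.00
- C (85/13 per unit): all 13 → value 85, running total 259.00
- E (171/34 per unit): 15 of 34 → value 15×171/34 = 75.4412, running total 334.44
Total 334.44.

334.44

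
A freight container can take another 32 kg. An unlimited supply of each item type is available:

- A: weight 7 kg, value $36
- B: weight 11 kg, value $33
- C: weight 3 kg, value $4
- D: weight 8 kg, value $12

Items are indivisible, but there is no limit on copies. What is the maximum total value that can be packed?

$148

Best value-per-unit is A at 36/7; filling with it alone gives 4×36 = 144.
Optimal mix: 4×A + 1×C → weight 31, value 148.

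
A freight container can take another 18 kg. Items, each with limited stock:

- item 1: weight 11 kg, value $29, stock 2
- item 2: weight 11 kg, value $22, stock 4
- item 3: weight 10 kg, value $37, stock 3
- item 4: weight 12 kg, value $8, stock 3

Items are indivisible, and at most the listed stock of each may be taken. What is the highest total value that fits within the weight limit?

Top feasible selections:
- 1×item 3: weight 10, value 37
- 1×item 1: weight 11, value 29
- 1×item 2: weight 11, value 22
Best: $37.

$37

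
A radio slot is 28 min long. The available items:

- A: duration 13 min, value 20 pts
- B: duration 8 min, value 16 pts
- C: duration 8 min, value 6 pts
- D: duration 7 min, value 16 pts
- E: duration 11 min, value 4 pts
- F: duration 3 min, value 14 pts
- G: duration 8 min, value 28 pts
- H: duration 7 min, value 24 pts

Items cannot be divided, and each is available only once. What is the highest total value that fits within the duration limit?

82 pts

Check high-value combinations within 28 min:
- D+F+G+H: duration 7+3+8+7=25, value 16+14+28+24=82
- B+F+G+H: duration 8+3+8+7=26, value 16+14+28+24=82
- B+D+F+G: duration 8+7+3+8=26, value 16+16+14+28=74
Best: 82 pts.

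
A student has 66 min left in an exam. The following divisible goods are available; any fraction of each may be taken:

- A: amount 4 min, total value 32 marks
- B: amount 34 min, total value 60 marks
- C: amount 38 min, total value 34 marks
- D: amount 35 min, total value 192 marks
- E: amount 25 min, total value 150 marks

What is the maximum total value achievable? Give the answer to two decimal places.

Take in order of value per unit:
- A (32/4 per unit): all 4 → value 32, running total 32.00
- E (150/25 per unit): all 25 → value 150, running total 182.00
- D (192/35 per unit): all 35 → value 192, running total 374.00
- B (60/34 per unit): 2 of 34 → value 2×60/34 = 3.5294, running total 377.53
Total 377.53.

377.53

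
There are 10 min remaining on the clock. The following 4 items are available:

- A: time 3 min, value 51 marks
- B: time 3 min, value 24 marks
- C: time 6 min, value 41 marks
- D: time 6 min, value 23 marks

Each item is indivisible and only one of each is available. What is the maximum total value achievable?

92 marks

This is a 0/1 knapsack; check combinations near the capacity.
- A+C: time 3+6=9, value 51+41=92
- A+B: time 3+3=6, value 51+24=75
- A+D: time 3+6=9, value 51+23=74
Best: 92 marks.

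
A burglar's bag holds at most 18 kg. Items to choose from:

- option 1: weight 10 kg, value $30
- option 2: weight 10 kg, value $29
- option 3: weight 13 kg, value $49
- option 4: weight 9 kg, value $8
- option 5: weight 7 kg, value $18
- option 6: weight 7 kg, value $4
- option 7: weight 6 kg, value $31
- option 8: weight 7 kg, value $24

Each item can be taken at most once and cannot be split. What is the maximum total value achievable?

$61

Check high-value combinations within 18 kg:
- option 1+option 7: weight 10+6=16, value 30+31=61
- option 2+option 7: weight 10+6=16, value 29+31=60
- option 7+option 8: weight 6+7=13, value 31+24=55
Best: $61.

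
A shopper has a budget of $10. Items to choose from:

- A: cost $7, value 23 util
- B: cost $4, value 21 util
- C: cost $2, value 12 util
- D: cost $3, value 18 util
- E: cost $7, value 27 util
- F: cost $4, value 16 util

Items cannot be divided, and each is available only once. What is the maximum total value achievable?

51 util

Check high-value combinations within $10:
- B+C+D: cost 4+2+3=9, value 21+12+18=51
- B+C+F: cost 4+2+4=10, value 21+12+16=49
- C+D+F: cost 2+3+4=9, value 12+18+16=46
Best: 51 util.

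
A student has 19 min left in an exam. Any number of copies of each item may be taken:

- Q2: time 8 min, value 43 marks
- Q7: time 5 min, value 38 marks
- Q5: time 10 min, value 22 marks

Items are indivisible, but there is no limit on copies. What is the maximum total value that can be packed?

119 marks

Best value-per-unit is Q7 at 38/5; filling with it alone gives 3×38 = 114.
Optimal mix: 1×Q2 + 2×Q7 → time 18, value 119.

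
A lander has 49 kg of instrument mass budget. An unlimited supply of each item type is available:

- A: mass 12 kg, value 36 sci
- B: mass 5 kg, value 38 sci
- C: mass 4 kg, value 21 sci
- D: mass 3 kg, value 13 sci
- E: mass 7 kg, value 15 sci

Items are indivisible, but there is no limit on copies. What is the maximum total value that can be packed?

Best value-per-unit is B at 38/5; filling with it alone gives 9×38 = 342.
Optimal mix: 9×B + 1×C → mass 49, value 363.

363 sci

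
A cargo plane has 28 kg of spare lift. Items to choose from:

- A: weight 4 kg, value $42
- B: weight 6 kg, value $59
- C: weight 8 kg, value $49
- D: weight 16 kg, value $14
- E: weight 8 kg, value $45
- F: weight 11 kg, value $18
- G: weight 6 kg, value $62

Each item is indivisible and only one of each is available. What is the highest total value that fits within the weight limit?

$215

This is a 0/1 knapsack; check combinations near the capacity.
- B+C+E+G: weight 6+8+8+6=28, value 59+49+45+62=215
- A+B+C+G: weight 4+6+8+6=24, value 42+59+49+62=212
- A+B+E+G: weight 4+6+8+6=24, value 42+59+45+62=208
Best: $215.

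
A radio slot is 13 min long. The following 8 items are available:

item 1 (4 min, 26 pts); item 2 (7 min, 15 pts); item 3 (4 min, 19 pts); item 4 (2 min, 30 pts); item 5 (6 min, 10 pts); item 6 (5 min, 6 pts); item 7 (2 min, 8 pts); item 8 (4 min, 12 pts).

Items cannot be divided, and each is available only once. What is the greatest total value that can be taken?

83 pts

Check high-value combinations within 13 min:
- item 1+item 3+item 4+item 7: duration 4+4+2+2=12, value 26+19+30+8=83
- item 1+item 4+item 7+item 8: duration 4+2+2+4=12, value 26+30+8+12=76
- item 1+item 3+item 4: duration 4+4+2=10, value 26+19+30=75
- item 1+item 2+item 4: duration 4+7+2=13, value 26+15+30=71
- item 1+item 4+item 6+item 7: duration 4+2+5+2=13, value 26+30+6+8=70
Best: 83 pts.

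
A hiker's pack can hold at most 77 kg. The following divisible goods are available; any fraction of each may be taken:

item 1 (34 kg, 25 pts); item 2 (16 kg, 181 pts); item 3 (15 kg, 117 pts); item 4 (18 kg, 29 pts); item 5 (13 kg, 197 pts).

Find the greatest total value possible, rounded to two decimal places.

535.03

Take in order of value per unit:
- item 5 (197/13 per unit): all 13 → value 197, running total 197.00
- item 2 (181/16 per unit): all 16 → value 181, running total 378.00
- item 3 (117/15 per unit): all 15 → value 117, running total 495.00
- item 4 (29/18 per unit): all 18 → value 29, running total 524.00
- item 1 (25/34 per unit): 15 of 34 → value 15×25/34 = 11.0294, running total 535.03
Total 535.03.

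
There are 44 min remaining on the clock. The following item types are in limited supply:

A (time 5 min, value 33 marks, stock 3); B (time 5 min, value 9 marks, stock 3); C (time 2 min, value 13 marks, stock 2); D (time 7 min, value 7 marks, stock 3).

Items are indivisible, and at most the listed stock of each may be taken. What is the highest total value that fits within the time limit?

Best selections within time 44 and stock limits:
- 3×A + 3×B + 2×C + 1×D: time 41, value 159
- 3×A + 2×B + 2×C + 2×D: time 43, value 157
- 3×A + 3×B + 2×C: time 34, value 152
- 3×A + 2×B + 2×C + 1×D: time 36, value 150
Best: 159 marks.

159 marks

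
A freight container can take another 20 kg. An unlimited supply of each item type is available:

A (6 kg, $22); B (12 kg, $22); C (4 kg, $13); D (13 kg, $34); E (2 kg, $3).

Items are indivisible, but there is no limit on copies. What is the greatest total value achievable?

$70

Best value-per-unit is A at 22/6; filling with it alone gives 3×22 = 66.
Optimal mix: 2×A + 2×C → weight 20, value 70.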